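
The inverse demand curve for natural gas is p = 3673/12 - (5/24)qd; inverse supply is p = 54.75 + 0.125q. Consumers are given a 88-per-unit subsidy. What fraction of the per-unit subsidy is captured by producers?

Producer share = 0.375

Pre-subsidy: 3673/12 - (5/24)q = 54.75 + 0.125q gives q* = 754 and p* = 149.
With the rebate, buyers effectively pay pb = ps − 88, where ps is the price sellers receive.
On the curves, pb = 3673/12 - (5/24)q and ps = 54.75 + 0.125q; the wedge ps − pb = 88 gives 54.75 + 0.125q − (3673/12 - (5/24)q) = 88, so q' = 1018.
Then pb = 3673/12 − (5/24)·1018 = 94 and ps = 54.75 + 0.125·1018 = 182.
Buyers' price falls by p* − pb = 149 − 94 = 55; sellers' price rises by ps − p* = 182 − 149 = 33.
So producers capture 33/88 = 0.375 of each unit of subsidy.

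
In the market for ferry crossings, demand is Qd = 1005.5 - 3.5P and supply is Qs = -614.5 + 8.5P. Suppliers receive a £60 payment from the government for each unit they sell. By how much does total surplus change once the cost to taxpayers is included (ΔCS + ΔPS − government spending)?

Net change in total surplus = -£4462.5

Pre-subsidy: 1005.5 - 3.5P = -614.5 + 8.5P gives P* = 135, Q* = 533.
With the subsidy, sellers receive Ps = Pb + 60 for each unit, where Pb is the price buyers pay.
Supply in terms of Pb becomes Qs = -614.5 + 8.5(Pb + 60) = -104.5 + 8.5Pb. Setting this equal to demand: 1005.5 - 3.5Pb = -104.5 + 8.5Pb, so Pb = 92.5.
Sellers receive Ps = 92.5 + 60 = 152.5; Q' = 1005.5 − 3.5·92.5 = 681.75.
ΔCS = ½(533 + 681.75)(135 − 92.5) = 25813.4375; ΔPS = ½(533 + 681.75)(152.5 − 135) = 10629.0625.
Government spending = 60 × 681.75 = 40905.
Net change = 25813.4375 + 10629.0625 − 40905 = -4462.5. The loss equals the DWL triangle ½·60·148.75.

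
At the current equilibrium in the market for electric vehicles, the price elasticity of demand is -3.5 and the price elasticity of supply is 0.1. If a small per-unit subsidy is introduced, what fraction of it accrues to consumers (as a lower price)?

Consumer share = 1/36

For a small subsidy around the equilibrium, the benefit split depends on the relative slopes, which at a point are proportional to the elasticities.
Buyer share = εs/(εs + |εd|) = 0.1/(0.1 + 3.5) = 1/36; seller share = |εd|/(εs + |εd|) = 35/36.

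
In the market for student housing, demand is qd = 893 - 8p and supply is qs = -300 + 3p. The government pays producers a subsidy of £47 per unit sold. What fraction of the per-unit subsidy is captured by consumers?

Pre-subsidy: 893 - 8p = -300 + 3p gives p* = 1193/11, q* = 279/11.
With the subsidy, sellers receive ps = pb + 47 for each unit, where pb is the price buyers pay.
Supply in terms of pb becomes qs = -300 + 3(pb + 47) = -159 + 3pb. Setting this equal to demand: 893 - 8pb = -159 + 3pb, so pb = 1052/11.
Sellers receive ps = 1052/11 + 47 = 1569/11; q' = 893 − 8·(1052/11) = 1407/11.
Buyers' price falls by p* − pb = 1193/11 − 1052/11 = 141/11; sellers' price rises by ps − p* = 1569/11 − 1193/11 = 376/11.
So consumers capture (141/11)/47 = 3/11 of each unit of subsidy.

Consumer share = 3/11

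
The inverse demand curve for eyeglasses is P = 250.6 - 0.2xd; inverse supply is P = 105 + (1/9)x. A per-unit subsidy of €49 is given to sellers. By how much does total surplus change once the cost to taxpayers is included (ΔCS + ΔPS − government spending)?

Pre-subsidy: 250.6 - 0.2x = 105 + (1/9)x gives x* = 468 and P* = 157.
With the subsidy, sellers receive Ps = Pb + 49 for each unit, where Pb is the price buyers pay.
On the curves, Pb = 250.6 - 0.2x and Ps = 105 + (1/9)x; the wedge Ps − Pb = 49 gives 105 + (1/9)x − (250.6 - 0.2x) = 49, so x' = 625.5.
Then Pb = 250.6 − 0.2·625.5 = 125.5 and Ps = 105 + (1/9)·625.5 = 174.5.
ΔCS = ½(468 + 625.5)(157 − 125.5) = 17222.625; ΔPS = ½(468 + 625.5)(174.5 − 157) = 9568.125.
Government spending = 49 × 625.5 = 30649.5.
Net change = 17222.625 + 9568.125 − 30649.5 = -3858.75. The loss equals the DWL triangle ½·49·157.5.

Net change in total surplus = -€3858.75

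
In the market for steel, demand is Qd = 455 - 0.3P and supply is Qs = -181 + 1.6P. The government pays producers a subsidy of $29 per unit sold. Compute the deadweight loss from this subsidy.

Pre-subsidy: 455 - 0.3P = -181 + 1.6P gives P* = 6360/19, Q* = 6737/19.
With the subsidy, sellers receive Ps = Pb + 29 for each unit, where Pb is the price buyers pay.
Supply in terms of Pb becomes Qs = -181 + 1.6(Pb + 29) = -134.6 + 1.6Pb. Setting this equal to demand: 455 - 0.3Pb = -134.6 + 1.6Pb, so Pb = 5896/19.
Sellers receive Ps = 5896/19 + 29 = 6447/19; Q' = 455 − 0.3·(5896/19) = 34381/95.
The subsidy expands output by 34381/95 − 6737/19 = 696/95 past the efficient level; on those units the gap between marginal cost and willingness to pay runs from 0 up to 29.
DWL = ½ × 29 × 696/95 = 10092/95.

Deadweight loss = 10092/95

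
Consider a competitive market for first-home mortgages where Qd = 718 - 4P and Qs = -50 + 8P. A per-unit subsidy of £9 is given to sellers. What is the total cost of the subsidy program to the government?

Government cost = £4374

Pre-subsidy: 718 - 4P = -50 + 8P gives P* = 64, Q* = 462.
With the subsidy, sellers receive Ps = Pb + 9 for each unit, where Pb is the price buyers pay.
Supply in terms of Pb becomes Qs = -50 + 8(Pb + 9) = 22 + 8Pb. Setting this equal to demand: 718 - 4Pb = 22 + 8Pb, so Pb = 58.
Sellers receive Ps = 58 + 9 = 67; Q' = 718 − 4·58 = 486.
Government outlay = subsidy × quantity = 9 × 486 = 4374.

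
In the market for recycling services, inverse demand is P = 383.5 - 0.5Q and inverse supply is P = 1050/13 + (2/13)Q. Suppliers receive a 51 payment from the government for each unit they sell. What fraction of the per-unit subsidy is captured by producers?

Producer share = 4/17

Pre-subsidy: 383.5 - 0.5Q = 1050/13 + (2/13)Q gives Q* = 463 and P* = 152.
With the subsidy, sellers receive Ps = Pb + 51 for each unit, where Pb is the price buyers pay.
On the curves, Pb = 383.5 - 0.5Q and Ps = 1050/13 + (2/13)Q; the wedge Ps − Pb = 51 gives 1050/13 + (2/13)Q − (383.5 - 0.5Q) = 51, so Q' = 541.
Then Pb = 383.5 − 0.5·541 = 113 and Ps = 1050/13 + (2/13)·541 = 164.
Buyers' price falls by P* − Pb = 152 − 113 = 39; sellers' price rises by Ps − P* = 164 − 152 = 12.
So producers capture 12/51 = 4/17 of each unit of subsidy.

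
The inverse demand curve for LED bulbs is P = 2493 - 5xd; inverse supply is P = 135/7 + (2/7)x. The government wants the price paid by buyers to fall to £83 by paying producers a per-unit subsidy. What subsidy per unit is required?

Required subsidy s = £74 per unit

At a buyer price of 83, quantity demanded is 498.6 − 0.2·83 = 482.
Sellers supply 482 only when they receive Ps = 135/7 + (2/7)·482 = 157.
s = Ps − Pb = 157 − 83 = 74.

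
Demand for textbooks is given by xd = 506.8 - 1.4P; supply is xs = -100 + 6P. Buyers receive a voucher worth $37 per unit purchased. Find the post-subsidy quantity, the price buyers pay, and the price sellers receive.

x' = 434; buyers pay $52; sellers receive $89

Pre-subsidy: 506.8 - 1.4P = -100 + 6P gives P* = 82, x* = 392.
With the rebate, buyers effectively pay Pb = Ps − 37, where Ps is the price sellers receive.
Demand in terms of Ps becomes xd = 506.8 − 1.4(Ps − 37) = 558.6 - 1.4Ps. Setting this equal to supply: 558.6 - 1.4Ps = -100 + 6Ps, so Ps = 89.
Buyers pay Pb = 89 − 37 = 52; x' = -100 + 6·89 = 434.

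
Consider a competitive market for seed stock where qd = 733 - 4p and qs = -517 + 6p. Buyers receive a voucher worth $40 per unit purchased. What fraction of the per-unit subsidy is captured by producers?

Pre-subsidy: 733 - 4p = -517 + 6p gives p* = 125, q* = 233.
With the rebate, buyers effectively pay pb = ps − 40, where ps is the price sellers receive.
Demand in terms of ps becomes qd = 733 − 4(ps − 40) = 893 - 4ps. Setting this equal to supply: 893 - 4ps = -517 + 6ps, so ps = 141.
Buyers pay pb = 141 − 40 = 101; q' = -517 + 6·141 = 329.
Buyers' price falls by p* − pb = 125 − 101 = 24; sellers' price rises by ps − p* = 141 − 125 = 16.
So producers capture 16/40 = 0.4 of each unit of subsidy.

Producer share = 0.4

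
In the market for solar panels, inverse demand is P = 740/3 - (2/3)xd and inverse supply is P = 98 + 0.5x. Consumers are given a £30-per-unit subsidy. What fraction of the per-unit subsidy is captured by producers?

Pre-subsidy: 740/3 - (2/3)x = 98 + 0.5x gives x* = 892/7 and P* = 1132/7.
With the rebate, buyers effectively pay Pb = Ps − 30, where Ps is the price sellers receive.
On the curves, Pb = 740/3 - (2/3)x and Ps = 98 + 0.5x; the wedge Ps − Pb = 30 gives 98 + 0.5x − (740/3 - (2/3)x) = 30, so x' = 1072/7.
Then Pb = 740/3 − (2/3)·(1072/7) = 1012/7 and Ps = 98 + 0.5·(1072/7) = 1222/7.
Buyers' price falls by P* − Pb = 1132/7 − 1012/7 = 120/7; sellers' price rises by Ps − P* = 1222/7 − 1132/7 = 90/7.
So producers capture (90/7)/30 = 3/7 of each unit of subsidy.

Producer share = 3/7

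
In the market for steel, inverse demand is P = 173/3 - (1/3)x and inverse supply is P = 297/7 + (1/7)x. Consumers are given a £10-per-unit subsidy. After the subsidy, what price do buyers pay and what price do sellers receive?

Buyers pay £40; sellers receive £50

Pre-subsidy: 173/3 - (1/3)x = 297/7 + (1/7)x gives x* = 32 and P* = 47.
With the rebate, buyers effectively pay Pb = Ps − 10, where Ps is the price sellers receive.
On the curves, Pb = 173/3 - (1/3)x and Ps = 297/7 + (1/7)x; the wedge Ps − Pb = 10 gives 297/7 + (1/7)x − (173/3 - (1/3)x) = 10, so x' = 53.
Then Pb = 173/3 − (1/3)·53 = 40 and Ps = 297/7 + (1/7)·53 = 50.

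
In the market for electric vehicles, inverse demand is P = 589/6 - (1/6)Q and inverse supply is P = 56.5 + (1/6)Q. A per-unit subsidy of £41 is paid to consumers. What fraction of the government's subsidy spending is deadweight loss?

Pre-subsidy: 589/6 - (1/6)Q = 56.5 + (1/6)Q gives Q* = 125 and P* = 232/3.
With the rebate, buyers effectively pay Pb = Ps − 41, where Ps is the price sellers receive.
On the curves, Pb = 589/6 - (1/6)Q and Ps = 56.5 + (1/6)Q; the wedge Ps − Pb = 41 gives 56.5 + (1/6)Q − (589/6 - (1/6)Q) = 41, so Q' = 248.
Then Pb = 589/6 − (1/6)·248 = 341/6 and Ps = 56.5 + (1/6)·248 = 587/6.
ΔCS = ½(125 + 248)(232/3 − 341/6) = 3823.25; ΔPS = ½(125 + 248)(587/6 − 232/3) = 3823.25.
Government spending = 41 × 248 = 10168.
DWL = ½ × 41 × (248 − 125) = 2521.5; fraction = 2521.5 / 10168 = 123/496.

DWL / government spending = 123/496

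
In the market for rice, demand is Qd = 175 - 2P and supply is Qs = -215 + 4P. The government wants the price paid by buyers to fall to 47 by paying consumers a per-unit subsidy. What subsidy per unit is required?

Required subsidy s = 27 per unit

At a buyer price of 47, quantity demanded is 175 − 2·47 = 81.
Sellers supply 81 only when they receive Ps with -215 + 4·Ps = 81, i.e. Ps = 74.
s = Ps − Pb = 74 − 47 = 27.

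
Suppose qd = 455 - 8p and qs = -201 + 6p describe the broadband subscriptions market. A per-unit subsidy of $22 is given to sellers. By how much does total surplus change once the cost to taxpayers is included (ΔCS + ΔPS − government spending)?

Pre-subsidy: 455 - 8p = -201 + 6p gives p* = 328/7, q* = 561/7.
With the subsidy, sellers receive ps = pb + 22 for each unit, where pb is the price buyers pay.
Supply in terms of pb becomes qs = -201 + 6(pb + 22) = -69 + 6pb. Setting this equal to demand: 455 - 8pb = -69 + 6pb, so pb = 262/7.
Sellers receive ps = 262/7 + 22 = 416/7; q' = 455 − 8·(262/7) = 1089/7.
ΔCS = ½(561/7 + 1089/7)(328/7 − 262/7) = 54450/49; ΔPS = ½(561/7 + 1089/7)(416/7 − 328/7) = 72600/49.
Government spending = 22 × 1089/7 = 23958/7.
Net change = 54450/49 + 72600/49 − 23958/7 = -5808/7. The loss equals the DWL triangle ½·22·528/7.

Net change in total surplus = -5808/7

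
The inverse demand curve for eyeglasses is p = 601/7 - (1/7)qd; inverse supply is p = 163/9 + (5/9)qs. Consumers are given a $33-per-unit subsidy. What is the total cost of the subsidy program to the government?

Government cost = $4760.25

Pre-subsidy: 601/7 - (1/7)q = 163/9 + (5/9)q gives q* = 97 and p* = 72.
With the rebate, buyers effectively pay pb = ps − 33, where ps is the price sellers receive.
On the curves, pb = 601/7 - (1/7)q and ps = 163/9 + (5/9)q; the wedge ps − pb = 33 gives 163/9 + (5/9)q − (601/7 - (1/7)q) = 33, so q' = 144.25.
Then pb = 601/7 − (1/7)·144.25 = 65.25 and ps = 163/9 + (5/9)·144.25 = 98.25.
Government outlay = subsidy × quantity = 33 × 144.25 = 4760.25.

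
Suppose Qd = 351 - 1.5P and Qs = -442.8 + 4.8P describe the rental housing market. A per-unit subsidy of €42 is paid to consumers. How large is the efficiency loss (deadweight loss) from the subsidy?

Pre-subsidy: 351 - 1.5P = -442.8 + 4.8P gives P* = 126, Q* = 162.
With the rebate, buyers effectively pay Pb = Ps − 42, where Ps is the price sellers receive.
Demand in terms of Ps becomes Qd = 351 − 1.5(Ps − 42) = 414 - 1.5Ps. Setting this equal to supply: 414 - 1.5Ps = -442.8 + 4.8Ps, so Ps = 136.
Buyers pay Pb = 136 − 42 = 94; Q' = -442.8 + 4.8·136 = 210.
The subsidy expands output by 210 − 162 = 48 past the efficient level; on those units the gap between marginal cost and willingness to pay runs from 0 up to 42.
DWL = ½ × 42 × 48 = 1008.

Deadweight loss = €1008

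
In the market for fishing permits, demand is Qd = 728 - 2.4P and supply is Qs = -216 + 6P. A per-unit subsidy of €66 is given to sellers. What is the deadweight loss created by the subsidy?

Deadweight loss = 26136/7

Pre-subsidy: 728 - 2.4P = -216 + 6P gives P* = 2360/21, Q* = 3208/7.
With the subsidy, sellers receive Ps = Pb + 66 for each unit, where Pb is the price buyers pay.
Supply in terms of Pb becomes Qs = -216 + 6(Pb + 66) = 180 + 6Pb. Setting this equal to demand: 728 - 2.4Pb = 180 + 6Pb, so Pb = 1370/21.
Sellers receive Ps = 1370/21 + 66 = 2756/21; Q' = 728 − 2.4·(1370/21) = 4000/7.
The subsidy expands output by 4000/7 − 3208/7 = 792/7 past the efficient level; on those units the gap between marginal cost and willingness to pay runs from 0 up to 66.
DWL = ½ × 66 × 792/7 = 26136/7.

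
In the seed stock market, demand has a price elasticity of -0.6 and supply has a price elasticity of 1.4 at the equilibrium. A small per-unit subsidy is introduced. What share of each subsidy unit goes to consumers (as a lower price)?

Consumer share = 0.7

For a small subsidy around the equilibrium, the benefit split depends on the relative slopes, which at a point are proportional to the elasticities.
Buyer share = εs/(εs + |εd|) = 1.4/(1.4 + 0.6) = 0.7; seller share = |εd|/(εs + |εd|) = 0.3.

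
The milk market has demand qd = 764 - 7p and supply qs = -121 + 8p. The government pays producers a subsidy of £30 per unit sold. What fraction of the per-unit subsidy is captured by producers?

Pre-subsidy: 764 - 7p = -121 + 8p gives p* = 59, q* = 351.
With the subsidy, sellers receive ps = pb + 30 for each unit, where pb is the price buyers pay.
Supply in terms of pb becomes qs = -121 + 8(pb + 30) = 119 + 8pb. Setting this equal to demand: 764 - 7pb = 119 + 8pb, so pb = 43.
Sellers receive ps = 43 + 30 = 73; q' = 764 − 7·43 = 463.
Buyers' price falls by p* − pb = 59 − 43 = 16; sellers' price rises by ps − p* = 73 − 59 = 14.
So producers capture 14/30 = 7/15 of each unit of subsidy.

Producer share = 7/15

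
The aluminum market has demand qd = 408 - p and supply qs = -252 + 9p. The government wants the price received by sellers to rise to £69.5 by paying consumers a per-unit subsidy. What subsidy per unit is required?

At a seller price of 69.5, quantity supplied is -252 + 9·69.5 = 373.5.
Buyers absorb 373.5 only when they pay pb with 408 − 1·pb = 373.5, i.e. pb = 34.5.
s = ps − pb = 69.5 − 34.5 = 35.

Required subsidy s = £35 per unit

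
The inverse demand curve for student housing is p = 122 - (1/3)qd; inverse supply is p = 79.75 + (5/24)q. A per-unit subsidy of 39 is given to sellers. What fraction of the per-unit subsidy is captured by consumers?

Pre-subsidy: 122 - (1/3)q = 79.75 + (5/24)q gives q* = 78 and p* = 96.
With the subsidy, sellers receive ps = pb + 39 for each unit, where pb is the price buyers pay.
On the curves, pb = 122 - (1/3)q and ps = 79.75 + (5/24)q; the wedge ps − pb = 39 gives 79.75 + (5/24)q − (122 - (1/3)q) = 39, so q' = 150.
Then pb = 122 − (1/3)·150 = 72 and ps = 79.75 + (5/24)·150 = 111.
Buyers' price falls by p* − pb = 96 − 72 = 24; sellers' price rises by ps − p* = 111 − 96 = 15.
So consumers capture 24/39 = 8/13 of each unit of subsidy.

Consumer share = 8/13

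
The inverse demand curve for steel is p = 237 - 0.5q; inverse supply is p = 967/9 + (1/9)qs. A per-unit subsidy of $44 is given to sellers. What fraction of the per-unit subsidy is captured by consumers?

Consumer share = 9/11

Pre-subsidy: 237 - 0.5q = 967/9 + (1/9)q gives q* = 212 and p* = 131.
With the subsidy, sellers receive ps = pb + 44 for each unit, where pb is the price buyers pay.
On the curves, pb = 237 - 0.5q and ps = 967/9 + (1/9)q; the wedge ps − pb = 44 gives 967/9 + (1/9)q − (237 - 0.5q) = 44, so q' = 284.
Then pb = 237 − 0.5·284 = 95 and ps = 967/9 + (1/9)·284 = 139.
Buyers' price falls by p* − pb = 131 − 95 = 36; sellers' price rises by ps − p* = 139 − 131 = 8.
So consumers capture 36/44 = 9/11 of each unit of subsidy.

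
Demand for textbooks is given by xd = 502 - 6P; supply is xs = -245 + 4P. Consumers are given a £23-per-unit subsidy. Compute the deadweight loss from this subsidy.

Pre-subsidy: 502 - 6P = -245 + 4P gives P* = 74.7, x* = 53.8.
With the rebate, buyers effectively pay Pb = Ps − 23, where Ps is the price sellers receive.
Demand in terms of Ps becomes xd = 502 − 6(Ps − 23) = 640 - 6Ps. Setting this equal to supply: 640 - 6Ps = -245 + 4Ps, so Ps = 88.5.
Buyers pay Pb = 88.5 − 23 = 65.5; x' = -245 + 4·88.5 = 109.
The subsidy expands output by 109 − 53.8 = 55.2 past the efficient level; on those units the gap between marginal cost and willingness to pay runs from 0 up to 23.
DWL = ½ × 23 × 55.2 = 634.8.

Deadweight loss = £634.8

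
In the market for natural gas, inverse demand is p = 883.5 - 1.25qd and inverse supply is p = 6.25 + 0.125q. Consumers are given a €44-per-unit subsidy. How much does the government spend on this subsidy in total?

Pre-subsidy: 883.5 - 1.25q = 6.25 + 0.125q gives q* = 638 and p* = 86.
With the rebate, buyers effectively pay pb = ps − 44, where ps is the price sellers receive.
On the curves, pb = 883.5 - 1.25q and ps = 6.25 + 0.125q; the wedge ps − pb = 44 gives 6.25 + 0.125q − (883.5 - 1.25q) = 44, so q' = 670.
Then pb = 883.5 − 1.25·670 = 46 and ps = 6.25 + 0.125·670 = 90.
Government outlay = subsidy × quantity = 44 × 670 = 29480.

Government cost = €29480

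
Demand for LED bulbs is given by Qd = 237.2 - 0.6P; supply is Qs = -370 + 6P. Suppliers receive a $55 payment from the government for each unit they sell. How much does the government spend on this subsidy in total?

Government cost = $11660

Pre-subsidy: 237.2 - 0.6P = -370 + 6P gives P* = 92, Q* = 182.
With the subsidy, sellers receive Ps = Pb + 55 for each unit, where Pb is the price buyers pay.
Supply in terms of Pb becomes Qs = -370 + 6(Pb + 55) = -40 + 6Pb. Setting this equal to demand: 237.2 - 0.6Pb = -40 + 6Pb, so Pb = 42.
Sellers receive Ps = 42 + 55 = 97; Q' = 237.2 − 0.6·42 = 212.
Government outlay = subsidy × quantity = 55 × 212 = 11660.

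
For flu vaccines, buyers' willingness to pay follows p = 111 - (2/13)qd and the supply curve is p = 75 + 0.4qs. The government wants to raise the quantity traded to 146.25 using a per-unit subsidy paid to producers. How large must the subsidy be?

At q = 146.25, from the demand curve buyers pay pb = 111 − (2/13)·146.25 = 88.5; from the supply curve sellers need ps = 75 + 0.4·146.25 = 133.5.
The subsidy must fill the gap: s = ps − pb = 133.5 − 88.5 = 45.

Required subsidy s = 45 per unit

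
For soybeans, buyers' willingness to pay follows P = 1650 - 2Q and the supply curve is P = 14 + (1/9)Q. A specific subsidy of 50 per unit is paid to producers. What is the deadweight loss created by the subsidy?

Pre-subsidy: 1650 - 2Q = 14 + (1/9)Q gives Q* = 14724/19 and P* = 1902/19.
With the subsidy, sellers receive Ps = Pb + 50 for each unit, where Pb is the price buyers pay.
On the curves, Pb = 1650 - 2Q and Ps = 14 + (1/9)Q; the wedge Ps − Pb = 50 gives 14 + (1/9)Q − (1650 - 2Q) = 50, so Q' = 15174/19.
Then Pb = 1650 − 2·(15174/19) = 1002/19 and Ps = 14 + (1/9)·(15174/19) = 1952/19.
The subsidy expands output by 15174/19 − 14724/19 = 450/19 past the efficient level; on those units the gap between marginal cost and willingness to pay runs from 0 up to 50.
DWL = ½ × 50 × 450/19 = 11250/19.

Deadweight loss = 11250/19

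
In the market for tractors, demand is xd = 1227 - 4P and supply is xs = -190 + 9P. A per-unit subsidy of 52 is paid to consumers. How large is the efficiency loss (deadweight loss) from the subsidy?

Pre-subsidy: 1227 - 4P = -190 + 9P gives P* = 109, x* = 791.
With the rebate, buyers effectively pay Pb = Ps − 52, where Ps is the price sellers receive.
Demand in terms of Ps becomes xd = 1227 − 4(Ps − 52) = 1435 - 4Ps. Setting this equal to supply: 1435 - 4Ps = -190 + 9Ps, so Ps = 125.
Buyers pay Pb = 125 − 52 = 73; x' = -190 + 9·125 = 935.
The subsidy expands output by 935 − 791 = 144 past the efficient level; on those units the gap between marginal cost and willingness to pay runs from 0 up to 52.
DWL = ½ × 52 × 144 = 3744.

Deadweight loss = 3744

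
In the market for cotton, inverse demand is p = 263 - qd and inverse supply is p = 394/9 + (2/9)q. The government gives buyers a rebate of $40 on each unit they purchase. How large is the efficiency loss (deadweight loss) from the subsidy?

Deadweight loss = 7200/11

Pre-subsidy: 263 - q = 394/9 + (2/9)q gives q* = 1973/11 and p* = 920/11.
With the rebate, buyers effectively pay pb = ps − 40, where ps is the price sellers receive.
On the curves, pb = 263 - q and ps = 394/9 + (2/9)q; the wedge ps − pb = 40 gives 394/9 + (2/9)q − (263 - q) = 40, so q' = 2333/11.
Then pb = 263 − 1·(2333/11) = 560/11 and ps = 394/9 + (2/9)·(2333/11) = 1000/11.
The subsidy expands output by 2333/11 − 1973/11 = 360/11 past the efficient level; on those units the gap between marginal cost and willingness to pay runs from 0 up to 40.
DWL = ½ × 40 × 360/11 = 7200/11.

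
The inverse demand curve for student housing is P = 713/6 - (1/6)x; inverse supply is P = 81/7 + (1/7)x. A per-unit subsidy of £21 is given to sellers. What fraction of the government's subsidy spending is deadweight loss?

DWL / government spending = 441/5387

Pre-subsidy: 713/6 - (1/6)x = 81/7 + (1/7)x gives x* = 4505/13 and P* = 794/13.
With the subsidy, sellers receive Ps = Pb + 21 for each unit, where Pb is the price buyers pay.
On the curves, Pb = 713/6 - (1/6)x and Ps = 81/7 + (1/7)x; the wedge Ps − Pb = 21 gives 81/7 + (1/7)x − (713/6 - (1/6)x) = 21, so x' = 5387/13.
Then Pb = 713/6 − (1/6)·(5387/13) = 647/13 and Ps = 81/7 + (1/7)·(5387/13) = 920/13.
ΔCS = ½(4505/13 + 5387/13)(794/13 − 647/13) = 727062/169; ΔPS = ½(4505/13 + 5387/13)(920/13 − 794/13) = 623196/169.
Government spending = 21 × 5387/13 = 113127/13.
DWL = ½ × 21 × (5387/13 − 4505/13) = 9261/13; fraction = (9261/13) / (113127/13) = 441/5387.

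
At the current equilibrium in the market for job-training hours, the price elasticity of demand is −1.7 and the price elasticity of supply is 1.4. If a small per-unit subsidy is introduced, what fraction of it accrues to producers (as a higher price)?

Producer share = 17/31

For a small subsidy around the equilibrium, the benefit split depends on the relative slopes, which at a point are proportional to the elasticities.
Buyer share = εs/(εs + |εd|) = 1.4/(1.4 + 1.7) = 14/31; seller share = |εd|/(εs + |εd|) = 17/31.
So producers capture 17/31 of the subsidy.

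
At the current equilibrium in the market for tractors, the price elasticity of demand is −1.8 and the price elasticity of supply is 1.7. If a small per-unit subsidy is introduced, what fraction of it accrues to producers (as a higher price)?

Producer share = 18/35

For a small subsidy around the equilibrium, the benefit split depends on the relative slopes, which at a point are proportional to the elasticities.
Buyer share = εs/(εs + |εd|) = 1.7/(1.7 + 1.8) = 17/35; seller share = |εd|/(εs + |εd|) = 18/35.
So producers capture 18/35 of the subsidy.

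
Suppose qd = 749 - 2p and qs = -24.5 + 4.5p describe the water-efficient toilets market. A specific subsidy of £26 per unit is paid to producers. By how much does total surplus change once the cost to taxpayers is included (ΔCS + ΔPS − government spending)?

Pre-subsidy: 749 - 2p = -24.5 + 4.5p gives p* = 119, q* = 511.
With the subsidy, sellers receive ps = pb + 26 for each unit, where pb is the price buyers pay.
Supply in terms of pb becomes qs = -24.5 + 4.5(pb + 26) = 92.5 + 4.5pb. Setting this equal to demand: 749 - 2pb = 92.5 + 4.5pb, so pb = 101.
Sellers receive ps = 101 + 26 = 127; q' = 749 − 2·101 = 547.
ΔCS = ½(511 + 547)(119 − 101) = 9522; ΔPS = ½(511 + 547)(127 − 119) = 4232.
Government spending = 26 × 547 = 14222.
Net change = 9522 + 4232 − 14222 = -468. The loss equals the DWL triangle ½·26·36.

Net change in total surplus = -£468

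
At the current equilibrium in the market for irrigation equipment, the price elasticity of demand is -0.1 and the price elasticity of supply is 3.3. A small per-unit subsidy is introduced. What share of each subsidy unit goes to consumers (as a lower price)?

Consumer share = 33/34

For a small subsidy around the equilibrium, the benefit split depends on the relative slopes, which at a point are proportional to the elasticities.
Buyer share = εs/(εs + |εd|) = 3.3/(3.3 + 0.1) = 33/34; seller share = |εd|/(εs + |εd|) = 1/34.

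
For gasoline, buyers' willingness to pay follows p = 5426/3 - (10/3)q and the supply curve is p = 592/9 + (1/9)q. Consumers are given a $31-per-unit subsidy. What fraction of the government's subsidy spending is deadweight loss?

Pre-subsidy: 5426/3 - (10/3)q = 592/9 + (1/9)q gives q* = 506 and p* = 122.
With the rebate, buyers effectively pay pb = ps − 31, where ps is the price sellers receive.
On the curves, pb = 5426/3 - (10/3)q and ps = 592/9 + (1/9)q; the wedge ps − pb = 31 gives 592/9 + (1/9)q − (5426/3 - (10/3)q) = 31, so q' = 515.
Then pb = 5426/3 − (10/3)·515 = 92 and ps = 592/9 + (1/9)·515 = 123.
ΔCS = ½(506 + 515)(122 − 92) = 15315; ΔPS = ½(506 + 515)(123 − 122) = 510.5.
Government spending = 31 × 515 = 15965.
DWL = ½ × 31 × (515 − 506) = 139.5; fraction = 139.5 / 15965 = 9/1030.

DWL / government spending = 9/1030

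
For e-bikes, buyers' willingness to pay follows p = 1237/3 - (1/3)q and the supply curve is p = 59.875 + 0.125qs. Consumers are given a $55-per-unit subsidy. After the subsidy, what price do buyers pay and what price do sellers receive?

Pre-subsidy: 1237/3 - (1/3)q = 59.875 + 0.125q gives q* = 769 and p* = 156.
With the rebate, buyers effectively pay pb = ps − 55, where ps is the price sellers receive.
On the curves, pb = 1237/3 - (1/3)q and ps = 59.875 + 0.125q; the wedge ps − pb = 55 gives 59.875 + 0.125q − (1237/3 - (1/3)q) = 55, so q' = 889.
Then pb = 1237/3 − (1/3)·889 = 116 and ps = 59.875 + 0.125·889 = 171.

Buyers pay $116; sellers receive $171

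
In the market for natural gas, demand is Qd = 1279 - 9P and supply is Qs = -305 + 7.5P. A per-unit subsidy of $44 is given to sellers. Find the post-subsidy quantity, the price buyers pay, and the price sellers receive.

Pre-subsidy: 1279 - 9P = -305 + 7.5P gives P* = 96, Q* = 415.
With the subsidy, sellers receive Ps = Pb + 44 for each unit, where Pb is the price buyers pay.
Supply in terms of Pb becomes Qs = -305 + 7.5(Pb + 44) = 25 + 7.5Pb. Setting this equal to demand: 1279 - 9Pb = 25 + 7.5Pb, so Pb = 76.
Sellers receive Ps = 76 + 44 = 120; Q' = 1279 − 9·76 = 595.

Q' = 595; buyers pay $76; sellers receive $120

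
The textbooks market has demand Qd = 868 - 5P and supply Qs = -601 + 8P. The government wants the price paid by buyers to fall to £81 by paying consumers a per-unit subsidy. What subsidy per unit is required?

At a buyer price of 81, quantity demanded is 868 − 5·81 = 463.
Sellers supply 463 only when they receive Ps with -601 + 8·Ps = 463, i.e. Ps = 133.
s = Ps − Pb = 133 − 81 = 52.

Required subsidy s = £52 per unit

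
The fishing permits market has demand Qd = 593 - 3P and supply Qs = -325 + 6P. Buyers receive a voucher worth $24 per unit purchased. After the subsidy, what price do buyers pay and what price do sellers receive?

Buyers pay $86; sellers receive $110

Pre-subsidy: 593 - 3P = -325 + 6P gives P* = 102, Q* = 287.
With the rebate, buyers effectively pay Pb = Ps − 24, where Ps is the price sellers receive.
Demand in terms of Ps becomes Qd = 593 − 3(Ps − 24) = 665 - 3Ps. Setting this equal to supply: 665 - 3Ps = -325 + 6Ps, so Ps = 110.
Buyers pay Pb = 110 − 24 = 86; Q' = -325 + 6·110 = 335.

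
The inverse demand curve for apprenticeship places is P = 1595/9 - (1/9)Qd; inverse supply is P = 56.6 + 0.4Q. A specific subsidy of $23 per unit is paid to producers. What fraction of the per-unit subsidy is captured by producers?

Producer share = 18/23

Pre-subsidy: 1595/9 - (1/9)Q = 56.6 + 0.4Q gives Q* = 236 and P* = 151.
With the subsidy, sellers receive Ps = Pb + 23 for each unit, where Pb is the price buyers pay.
On the curves, Pb = 1595/9 - (1/9)Q and Ps = 56.6 + 0.4Q; the wedge Ps − Pb = 23 gives 56.6 + 0.4Q − (1595/9 - (1/9)Q) = 23, so Q' = 281.
Then Pb = 1595/9 − (1/9)·281 = 146 and Ps = 56.6 + 0.4·281 = 169.
Buyers' price falls by P* − Pb = 151 − 146 = 5; sellers' price rises by Ps − P* = 169 − 151 = 18.
So producers capture 18/23 = 18/23 of each unit of subsidy.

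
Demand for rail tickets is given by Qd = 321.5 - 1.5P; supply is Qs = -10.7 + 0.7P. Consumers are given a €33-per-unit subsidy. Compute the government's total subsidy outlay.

Pre-subsidy: 321.5 - 1.5P = -10.7 + 0.7P gives P* = 151, Q* = 95.
With the rebate, buyers effectively pay Pb = Ps − 33, where Ps is the price sellers receive.
Demand in terms of Ps becomes Qd = 321.5 − 1.5(Ps − 33) = 371 - 1.5Ps. Setting this equal to supply: 371 - 1.5Ps = -10.7 + 0.7Ps, so Ps = 173.5.
Buyers pay Pb = 173.5 − 33 = 140.5; Q' = -10.7 + 0.7·173.5 = 110.75.
Government outlay = subsidy × quantity = 33 × 110.75 = 3654.75.

Government cost = €3654.75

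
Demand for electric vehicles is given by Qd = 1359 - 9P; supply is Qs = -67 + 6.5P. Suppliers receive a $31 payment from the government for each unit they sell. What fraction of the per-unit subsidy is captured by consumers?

Pre-subsidy: 1359 - 9P = -67 + 6.5P gives P* = 92, Q* = 531.
With the subsidy, sellers receive Ps = Pb + 31 for each unit, where Pb is the price buyers pay.
Supply in terms of Pb becomes Qs = -67 + 6.5(Pb + 31) = 134.5 + 6.5Pb. Setting this equal to demand: 1359 - 9Pb = 134.5 + 6.5Pb, so Pb = 79.
Sellers receive Ps = 79 + 31 = 110; Q' = 1359 − 9·79 = 648.
Buyers' price falls by P* − Pb = 92 − 79 = 13; sellers' price rises by Ps − P* = 110 − 92 = 18.
So consumers capture 13/31 = 13/31 of each unit of subsidy.

Consumer share = 13/31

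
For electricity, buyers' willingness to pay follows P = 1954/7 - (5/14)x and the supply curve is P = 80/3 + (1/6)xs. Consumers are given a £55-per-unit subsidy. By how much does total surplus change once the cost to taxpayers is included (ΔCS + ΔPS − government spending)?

Net change in total surplus = -£2887.5

Pre-subsidy: 1954/7 - (5/14)x = 80/3 + (1/6)x gives x* = 482 and P* = 107.
With the rebate, buyers effectively pay Pb = Ps − 55, where Ps is the price sellers receive.
On the curves, Pb = 1954/7 - (5/14)x and Ps = 80/3 + (1/6)x; the wedge Ps − Pb = 55 gives 80/3 + (1/6)x − (1954/7 - (5/14)x) = 55, so x' = 587.
Then Pb = 1954/7 − (5/14)·587 = 69.5 and Ps = 80/3 + (1/6)·587 = 124.5.
ΔCS = ½(482 + 587)(107 − 69.5) = 20043.75; ΔPS = ½(482 + 587)(124.5 − 107) = 9353.75.
Government spending = 55 × 587 = 32285.
Net change = 20043.75 + 9353.75 − 32285 = -2887.5. The loss equals the DWL triangle ½·55·105.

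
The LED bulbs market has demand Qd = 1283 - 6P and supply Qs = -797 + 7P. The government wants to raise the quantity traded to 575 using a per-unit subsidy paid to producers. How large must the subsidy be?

Required subsidy s = 78 per unit

At Q = 575, invert demand for the buyer price: Pb = (1283 − 575)/6 = 118; invert supply for the seller price: Ps = (575 − (-797))/7 = 196.
The subsidy must fill the gap: s = Ps − Pb = 196 − 118 = 78.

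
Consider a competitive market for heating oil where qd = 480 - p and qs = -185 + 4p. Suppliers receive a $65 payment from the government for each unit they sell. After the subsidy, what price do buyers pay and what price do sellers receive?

Pre-subsidy: 480 - p = -185 + 4p gives p* = 133, q* = 347.
With the subsidy, sellers receive ps = pb + 65 for each unit, where pb is the price buyers pay.
Supply in terms of pb becomes qs = -185 + 4(pb + 65) = 75 + 4pb. Setting this equal to demand: 480 - pb = 75 + 4pb, so pb = 81.
Sellers receive ps = 81 + 65 = 146; q' = 480 − 1·81 = 399.

Buyers pay $81; sellers receive $146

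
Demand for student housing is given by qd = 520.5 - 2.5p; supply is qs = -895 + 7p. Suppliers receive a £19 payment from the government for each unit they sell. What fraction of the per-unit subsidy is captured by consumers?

Pre-subsidy: 520.5 - 2.5p = -895 + 7p gives p* = 149, q* = 148.
With the subsidy, sellers receive ps = pb + 19 for each unit, where pb is the price buyers pay.
Supply in terms of pb becomes qs = -895 + 7(pb + 19) = -762 + 7pb. Setting this equal to demand: 520.5 - 2.5pb = -762 + 7pb, so pb = 135.
Sellers receive ps = 135 + 19 = 154; q' = 520.5 − 2.5·135 = 183.
Buyers' price falls by p* − pb = 149 − 135 = 14; sellers' price rises by ps − p* = 154 − 149 = 5.
So consumers capture 14/19 = 14/19 of each unit of subsidy.

Consumer share = 14/19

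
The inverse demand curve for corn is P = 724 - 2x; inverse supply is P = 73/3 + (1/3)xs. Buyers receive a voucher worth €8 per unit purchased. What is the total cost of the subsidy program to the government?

Pre-subsidy: 724 - 2x = 73/3 + (1/3)x gives x* = 2099/7 and P* = 870/7.
With the rebate, buyers effectively pay Pb = Ps − 8, where Ps is the price sellers receive.
On the curves, Pb = 724 - 2x and Ps = 73/3 + (1/3)x; the wedge Ps − Pb = 8 gives 73/3 + (1/3)x − (724 - 2x) = 8, so x' = 2123/7.
Then Pb = 724 − 2·(2123/7) = 822/7 and Ps = 73/3 + (1/3)·(2123/7) = 878/7.
Government outlay = subsidy × quantity = 8 × 2123/7 = 16984/7.

Government cost = 16984/7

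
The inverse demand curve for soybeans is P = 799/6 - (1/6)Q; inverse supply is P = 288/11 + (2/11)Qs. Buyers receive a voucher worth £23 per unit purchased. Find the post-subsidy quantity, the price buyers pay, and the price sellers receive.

Pre-subsidy: 799/6 - (1/6)Q = 288/11 + (2/11)Q gives Q* = 307 and P* = 82.
With the rebate, buyers effectively pay Pb = Ps − 23, where Ps is the price sellers receive.
On the curves, Pb = 799/6 - (1/6)Q and Ps = 288/11 + (2/11)Q; the wedge Ps − Pb = 23 gives 288/11 + (2/11)Q − (799/6 - (1/6)Q) = 23, so Q' = 373.
Then Pb = 799/6 − (1/6)·373 = 71 and Ps = 288/11 + (2/11)·373 = 94.

Q' = 373; buyers pay £71; sellers receive £94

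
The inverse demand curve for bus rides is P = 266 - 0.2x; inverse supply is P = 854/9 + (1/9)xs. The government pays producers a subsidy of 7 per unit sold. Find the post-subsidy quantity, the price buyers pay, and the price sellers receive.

Pre-subsidy: 266 - 0.2x = 854/9 + (1/9)x gives x* = 550 and P* = 156.
With the subsidy, sellers receive Ps = Pb + 7 for each unit, where Pb is the price buyers pay.
On the curves, Pb = 266 - 0.2x and Ps = 854/9 + (1/9)x; the wedge Ps − Pb = 7 gives 854/9 + (1/9)x − (266 - 0.2x) = 7, so x' = 572.5.
Then Pb = 266 − 0.2·572.5 = 151.5 and Ps = 854/9 + (1/9)·572.5 = 158.5.

x' = 572.5; buyers pay 151.5; sellers receive 158.5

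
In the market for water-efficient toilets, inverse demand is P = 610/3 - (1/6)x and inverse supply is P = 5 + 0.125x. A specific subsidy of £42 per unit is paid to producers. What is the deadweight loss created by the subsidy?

Deadweight loss = £3024

Pre-subsidy: 610/3 - (1/6)x = 5 + 0.125x gives x* = 680 and P* = 90.
With the subsidy, sellers receive Ps = Pb + 42 for each unit, where Pb is the price buyers pay.
On the curves, Pb = 610/3 - (1/6)x and Ps = 5 + 0.125x; the wedge Ps − Pb = 42 gives 5 + 0.125x − (610/3 - (1/6)x) = 42, so x' = 824.
Then Pb = 610/3 − (1/6)·824 = 66 and Ps = 5 + 0.125·824 = 108.
The subsidy expands output by 824 − 680 = 144 past the efficient level; on those units the gap between marginal cost and willingness to pay runs from 0 up to 42.
DWL = ½ × 42 × 144 = 3024.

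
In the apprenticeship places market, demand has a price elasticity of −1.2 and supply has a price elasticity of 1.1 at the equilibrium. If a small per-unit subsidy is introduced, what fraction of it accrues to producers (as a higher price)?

Producer share = 12/23

For a small subsidy around the equilibrium, the benefit split depends on the relative slopes, which at a point are proportional to the elasticities.
Buyer share = εs/(εs + |εd|) = 1.1/(1.1 + 1.2) = 11/23; seller share = |εd|/(εs + |εd|) = 12/23.
So producers capture 12/23 of the subsidy.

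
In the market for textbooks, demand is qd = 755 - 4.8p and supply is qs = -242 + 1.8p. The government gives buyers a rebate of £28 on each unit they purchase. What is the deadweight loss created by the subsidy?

Deadweight loss = 28224/55

Pre-subsidy: 755 - 4.8p = -242 + 1.8p gives p* = 4985/33, q* = 329/11.
With the rebate, buyers effectively pay pb = ps − 28, where ps is the price sellers receive.
Demand in terms of ps becomes qd = 755 − 4.8(ps − 28) = 889.4 - 4.8ps. Setting this equal to supply: 889.4 - 4.8ps = -242 + 1.8ps, so ps = 5657/33.
Buyers pay pb = 5657/33 − 28 = 4733/33; q' = -242 + 1.8·(5657/33) = 3661/55.
The subsidy expands output by 3661/55 − 329/11 = 2016/55 past the efficient level; on those units the gap between marginal cost and willingness to pay runs from 0 up to 28.
DWL = ½ × 28 × 2016/55 = 28224/55.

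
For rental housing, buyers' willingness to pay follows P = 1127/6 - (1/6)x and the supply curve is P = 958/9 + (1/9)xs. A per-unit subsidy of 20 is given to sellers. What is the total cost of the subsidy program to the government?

Government cost = 7300

Pre-subsidy: 1127/6 - (1/6)x = 958/9 + (1/9)x gives x* = 293 and P* = 139.
With the subsidy, sellers receive Ps = Pb + 20 for each unit, where Pb is the price buyers pay.
On the curves, Pb = 1127/6 - (1/6)x and Ps = 958/9 + (1/9)x; the wedge Ps − Pb = 20 gives 958/9 + (1/9)x − (1127/6 - (1/6)x) = 20, so x' = 365.
Then Pb = 1127/6 − (1/6)·365 = 127 and Ps = 958/9 + (1/9)·365 = 147.
Government outlay = subsidy × quantity = 20 × 365 = 7300.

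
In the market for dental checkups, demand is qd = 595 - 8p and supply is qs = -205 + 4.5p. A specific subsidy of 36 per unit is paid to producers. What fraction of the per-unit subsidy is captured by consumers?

Consumer share = 0.36

Pre-subsidy: 595 - 8p = -205 + 4.5p gives p* = 64, q* = 83.
With the subsidy, sellers receive ps = pb + 36 for each unit, where pb is the price buyers pay.
Supply in terms of pb becomes qs = -205 + 4.5(pb + 36) = -43 + 4.5pb. Setting this equal to demand: 595 - 8pb = -43 + 4.5pb, so pb = 51.04.
Sellers receive ps = 51.04 + 36 = 87.04; q' = 595 − 8·51.04 = 186.68.
Buyers' price falls by p* − pb = 64 − 51.04 = 12.96; sellers' price rises by ps − p* = 87.04 − 64 = 23.04.
So consumers capture 12.96/36 = 0.36 of each unit of subsidy.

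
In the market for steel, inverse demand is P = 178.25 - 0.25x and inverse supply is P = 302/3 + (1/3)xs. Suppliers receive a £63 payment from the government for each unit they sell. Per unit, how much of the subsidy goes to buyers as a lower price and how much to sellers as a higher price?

Pre-subsidy: 178.25 - 0.25x = 302/3 + (1/3)x gives x* = 133 and P* = 145.
With the subsidy, sellers receive Ps = Pb + 63 for each unit, where Pb is the price buyers pay.
On the curves, Pb = 178.25 - 0.25x and Ps = 302/3 + (1/3)x; the wedge Ps − Pb = 63 gives 302/3 + (1/3)x − (178.25 - 0.25x) = 63, so x' = 241.
Then Pb = 178.25 − 0.25·241 = 118 and Ps = 302/3 + (1/3)·241 = 181.
Buyers' price falls by P* − Pb = 145 − 118 = 27; sellers' price rises by Ps − P* = 181 − 145 = 36.

Buyers gain £27 per unit; sellers gain £36 per unit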